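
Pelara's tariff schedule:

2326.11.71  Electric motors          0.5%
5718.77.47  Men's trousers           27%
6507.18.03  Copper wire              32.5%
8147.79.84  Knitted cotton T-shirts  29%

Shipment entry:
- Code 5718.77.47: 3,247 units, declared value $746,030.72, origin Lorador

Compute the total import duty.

Line 1 (5718.77.47, Lorador, 3,247 units, $746,030.72):
Base rate for 5718.77.47 is 27%.
Duty = $746,030.72 × 27% = $201,428.29.

$201,428.29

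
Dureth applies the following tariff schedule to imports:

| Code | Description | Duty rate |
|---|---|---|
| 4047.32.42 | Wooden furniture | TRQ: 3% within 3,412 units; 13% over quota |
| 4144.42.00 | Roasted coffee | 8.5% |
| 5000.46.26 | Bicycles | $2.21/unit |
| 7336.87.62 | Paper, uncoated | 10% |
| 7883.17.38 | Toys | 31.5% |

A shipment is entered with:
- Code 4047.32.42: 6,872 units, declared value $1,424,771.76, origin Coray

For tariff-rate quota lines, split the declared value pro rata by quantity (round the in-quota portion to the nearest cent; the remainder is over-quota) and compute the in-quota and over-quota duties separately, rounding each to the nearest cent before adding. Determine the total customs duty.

Line 1 (4047.32.42, Coray, 6,872 units, $1,424,771.76):
Code 4047.32.42 is under a tariff-rate quota (threshold 3,412 units). In-quota: 3,412 units at 3%; over-quota: 3,460 units at 13%.
Pro-rata value split: in-quota = $1,424,771.76 × 3,412/6,872 = $707,409.96; over-quota = $1,424,771.76 − $707,409.96 = $717,361.80.
In-quota duty = $707,409.96 × 3% = $21,222.30. Over-quota duty = $717,361.80 × 13% = $93,257.03.
Line duty = $21,222.30 + $93,257.03 = $114,479.33.

$114,479.33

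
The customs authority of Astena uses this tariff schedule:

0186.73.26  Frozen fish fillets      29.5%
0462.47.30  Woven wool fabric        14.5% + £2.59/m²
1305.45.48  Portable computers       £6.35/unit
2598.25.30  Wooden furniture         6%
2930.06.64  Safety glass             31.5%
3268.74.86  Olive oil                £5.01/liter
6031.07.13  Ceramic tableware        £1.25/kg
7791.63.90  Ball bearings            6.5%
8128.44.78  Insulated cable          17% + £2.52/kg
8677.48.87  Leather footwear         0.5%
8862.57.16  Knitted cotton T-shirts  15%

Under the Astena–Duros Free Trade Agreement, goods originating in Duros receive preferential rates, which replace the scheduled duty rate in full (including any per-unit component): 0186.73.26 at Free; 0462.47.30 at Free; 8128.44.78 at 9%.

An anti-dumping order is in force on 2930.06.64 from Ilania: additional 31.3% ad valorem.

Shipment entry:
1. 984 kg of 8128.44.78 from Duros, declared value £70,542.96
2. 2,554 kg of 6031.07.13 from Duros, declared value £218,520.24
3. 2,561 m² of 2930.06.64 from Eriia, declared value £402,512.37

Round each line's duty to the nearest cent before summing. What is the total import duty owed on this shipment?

£136,332.77

Line 1 (8128.44.78, Duros, 984 kg, £70,542.96):
Base rate for 8128.44.78 is 17% + £2.52/kg.
Origin Duros qualifies under the Astena–Duros agreement and 8128.44.78 is covered: preferential rate 9% applies instead.
Duty = £70,542.96 × 9% = £6,348.87.
Line 2 (6031.07.13, Duros, 2,554 kg, £218,520.24):
Base rate for 6031.07.13 is £1.25/kg.
Origin Duros is the FTA partner but 6031.07.13 is not on the preference list; base rate stands.
Duty = 2,554 × £1.25 = £3,192.50.
Line 3 (2930.06.64, Eriia, 2,561 m², £402,512.37):
Base rate for 2930.06.64 is 31.5%.
The additional-duty order on 2930.06.64 targets Ilania, not Eriia; it does not apply.
Duty = £402,512.37 × 31.5% = £126,791.40.
Total = £6,348.87 + £3,192.50 + £126,791.40 = £136,332.77.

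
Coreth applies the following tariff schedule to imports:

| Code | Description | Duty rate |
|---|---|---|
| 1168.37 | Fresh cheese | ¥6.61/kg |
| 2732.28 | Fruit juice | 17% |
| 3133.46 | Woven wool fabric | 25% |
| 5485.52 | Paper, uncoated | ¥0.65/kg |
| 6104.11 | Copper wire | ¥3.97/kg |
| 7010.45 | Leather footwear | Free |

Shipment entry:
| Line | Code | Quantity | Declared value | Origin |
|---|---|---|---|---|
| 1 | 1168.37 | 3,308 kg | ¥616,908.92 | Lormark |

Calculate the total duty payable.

Line 1 (1168.37, Lormark, 3,308 kg, ¥616,908.92):
Base rate for 1168.37 is ¥6.61/kg.
Duty = 3,308 × ¥6.61 = ¥21,865.88.

¥21,865.88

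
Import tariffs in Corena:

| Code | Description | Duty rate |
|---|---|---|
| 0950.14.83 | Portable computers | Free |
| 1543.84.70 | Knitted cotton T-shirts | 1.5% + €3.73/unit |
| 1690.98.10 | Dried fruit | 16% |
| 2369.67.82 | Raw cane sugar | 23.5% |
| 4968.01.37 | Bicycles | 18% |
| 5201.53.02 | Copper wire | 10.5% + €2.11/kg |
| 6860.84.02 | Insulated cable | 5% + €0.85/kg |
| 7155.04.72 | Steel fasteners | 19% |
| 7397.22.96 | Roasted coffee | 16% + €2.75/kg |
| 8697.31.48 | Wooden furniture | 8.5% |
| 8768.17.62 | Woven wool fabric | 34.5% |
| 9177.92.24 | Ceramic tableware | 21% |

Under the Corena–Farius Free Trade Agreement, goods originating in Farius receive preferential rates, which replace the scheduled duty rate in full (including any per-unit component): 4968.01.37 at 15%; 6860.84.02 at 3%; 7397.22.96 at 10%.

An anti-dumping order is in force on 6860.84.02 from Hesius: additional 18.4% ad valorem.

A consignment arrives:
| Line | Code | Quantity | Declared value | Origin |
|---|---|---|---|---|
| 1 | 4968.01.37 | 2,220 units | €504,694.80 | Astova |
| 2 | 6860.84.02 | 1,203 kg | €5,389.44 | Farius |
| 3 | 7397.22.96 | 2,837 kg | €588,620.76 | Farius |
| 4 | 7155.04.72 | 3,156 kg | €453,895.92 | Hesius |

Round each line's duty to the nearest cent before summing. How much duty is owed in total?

Line 1 (4968.01.37, Astova, 2,220 units, €504,694.80):
Base rate for 4968.01.37 is 18%.
4968.01.37 has an FTA preferential rate, but origin Astova is not Farius; base rate stands.
Duty = €504,694.80 × 18% = €90,845.06.
Line 2 (6860.84.02, Farius, 1,203 kg, €5,389.44):
Base rate for 6860.84.02 is 5% + €0.85/kg.
Origin Farius qualifies under the Corena–Farius agreement and 6860.84.02 is covered: preferential rate 3% applies instead.
The additional-duty order on 6860.84.02 targets Hesius, not Farius; it does not apply.
Duty = €5,389.44 × 3% = €161.68.
Line 3 (7397.22.96, Farius, 2,837 kg, €588,620.76):
Base rate for 7397.22.96 is 16% + €2.75/kg.
Origin Farius qualifies under the Corena–Farius agreement and 7397.22.96 is covered: preferential rate 10% applies instead.
Duty = €588,620.76 × 10% = €58,862.08.
Line 4 (7155.04.72, Hesius, 3,156 kg, €453,895.92):
Base rate for 7155.04.72 is 19%.
Duty = €453,895.92 × 19% = €86,240.22.
Total = €90,845.06 + €161.68 + €58,862.08 + €86,240.22 = €236,109.04.

€236,109.04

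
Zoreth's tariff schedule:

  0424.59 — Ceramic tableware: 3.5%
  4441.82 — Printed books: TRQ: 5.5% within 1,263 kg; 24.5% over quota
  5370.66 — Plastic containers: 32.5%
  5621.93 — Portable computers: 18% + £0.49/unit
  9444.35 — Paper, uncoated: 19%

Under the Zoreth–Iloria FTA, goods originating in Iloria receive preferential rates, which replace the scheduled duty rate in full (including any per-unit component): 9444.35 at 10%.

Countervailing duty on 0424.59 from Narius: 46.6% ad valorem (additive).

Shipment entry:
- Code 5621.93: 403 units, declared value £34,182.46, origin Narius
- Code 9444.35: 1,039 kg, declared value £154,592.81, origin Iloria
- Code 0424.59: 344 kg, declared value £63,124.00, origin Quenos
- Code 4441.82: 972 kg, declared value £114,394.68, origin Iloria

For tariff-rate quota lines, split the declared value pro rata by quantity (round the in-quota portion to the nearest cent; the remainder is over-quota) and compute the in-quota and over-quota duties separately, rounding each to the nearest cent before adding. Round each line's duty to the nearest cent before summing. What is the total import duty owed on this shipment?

Line 1 (5621.93, Narius, 403 units, £34,182.46):
Base rate for 5621.93 is 18% + £0.49/unit.
Duty = £34,182.46 × 18% + 403 × £0.49 = £6,350.31.
Line 2 (9444.35, Iloria, 1,039 kg, £154,592.81):
Base rate for 9444.35 is 19%.
Origin Iloria qualifies under the Zoreth–Iloria agreement and 9444.35 is covered: preferential rate 10% applies instead.
Duty = £154,592.81 × 10% = £15,459.28.
Line 3 (0424.59, Quenos, 344 kg, £63,124.00):
Base rate for 0424.59 is 3.5%.
The additional-duty order on 0424.59 targets Narius, not Quenos; it does not apply.
Duty = £63,124.00 × 3.5% = £2,209.34.
Line 4 (4441.82, Iloria, 972 kg, £114,394.68):
Code 4441.82 is under a tariff-rate quota (threshold 1,263 kg). Quantity 972 kg is within the quota, so the in-quota rate 5.5% applies to the full value.
Duty = £114,394.68 × 5.5% = £6,291.71.
Total = £6,350.31 + £15,459.28 + £2,209.34 + £6,291.71 = £30,310.64.

£30,310.64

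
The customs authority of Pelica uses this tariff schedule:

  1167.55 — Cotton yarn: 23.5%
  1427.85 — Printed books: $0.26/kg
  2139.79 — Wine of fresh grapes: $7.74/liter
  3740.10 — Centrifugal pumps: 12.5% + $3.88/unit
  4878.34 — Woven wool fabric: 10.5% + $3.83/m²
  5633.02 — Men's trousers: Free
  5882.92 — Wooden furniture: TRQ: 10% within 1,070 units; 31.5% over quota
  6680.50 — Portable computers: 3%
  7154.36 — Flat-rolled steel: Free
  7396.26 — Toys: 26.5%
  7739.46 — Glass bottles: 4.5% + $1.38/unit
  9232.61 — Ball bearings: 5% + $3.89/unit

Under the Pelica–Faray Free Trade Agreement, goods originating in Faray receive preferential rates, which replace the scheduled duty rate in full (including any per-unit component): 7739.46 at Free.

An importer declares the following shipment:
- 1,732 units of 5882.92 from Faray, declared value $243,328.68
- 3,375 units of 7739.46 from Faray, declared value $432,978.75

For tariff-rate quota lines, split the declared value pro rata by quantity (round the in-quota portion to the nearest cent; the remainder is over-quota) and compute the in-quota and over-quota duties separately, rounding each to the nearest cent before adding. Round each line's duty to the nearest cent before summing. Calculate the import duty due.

$44,328.81

Line 1 (5882.92, Faray, 1,732 units, $243,328.68):
Code 5882.92 is under a tariff-rate quota (threshold 1,070 units). In-quota: 1,070 units at 10%; over-quota: 662 units at 31.5%.
Pro-rata value split: in-quota = $243,328.68 × 1,070/1,732 = $150,324.30; over-quota = $243,328.68 − $150,324.30 = $93,004.38.
In-quota duty = $150,324.30 × 10% = $15,032.43. Over-quota duty = $93,004.38 × 31.5% = $29,296.38.
Line duty = $15,032.43 + $29,296.38 = $44,328.81.
Line 2 (7739.46, Faray, 3,375 units, $432,978.75):
Base rate for 7739.46 is 4.5% + $1.38/unit.
Origin Faray qualifies under the Pelica–Faray agreement and 7739.46 is covered: preferential rate Free applies instead.
Duty = $432,978.75 × 0% = $0.00.
Total = $44,328.81 + $0.00 = $44,328.81.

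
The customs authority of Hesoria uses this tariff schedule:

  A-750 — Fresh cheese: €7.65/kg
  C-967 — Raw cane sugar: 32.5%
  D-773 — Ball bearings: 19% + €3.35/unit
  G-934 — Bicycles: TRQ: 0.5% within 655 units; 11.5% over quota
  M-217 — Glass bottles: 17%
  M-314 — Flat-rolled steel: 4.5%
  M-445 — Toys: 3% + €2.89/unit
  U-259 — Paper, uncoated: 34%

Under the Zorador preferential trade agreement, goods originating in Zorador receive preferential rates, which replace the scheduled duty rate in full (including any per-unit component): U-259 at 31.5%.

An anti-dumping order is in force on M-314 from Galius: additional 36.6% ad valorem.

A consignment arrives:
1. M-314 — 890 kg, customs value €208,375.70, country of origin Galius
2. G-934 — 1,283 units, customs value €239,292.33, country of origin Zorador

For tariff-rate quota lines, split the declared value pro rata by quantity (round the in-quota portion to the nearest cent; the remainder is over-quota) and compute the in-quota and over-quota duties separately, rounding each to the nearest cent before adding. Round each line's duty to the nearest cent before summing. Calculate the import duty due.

€99,722.98

Line 1 (M-314, Galius, 890 kg, €208,375.70):
Base rate for M-314 is 4.5%.
Additional duty on M-314 from Galius: +36.6%. Applied ad valorem rate: 4.5% + 36.6% = 41.1%.
Duty = €208,375.70 × 41.1% = €85,642.41.
Line 2 (G-934, Zorador, 1,283 units, €239,292.33):
Code G-934 is under a tariff-rate quota (threshold 655 units). In-quota: 655 units at 0.5%; over-quota: 628 units at 11.5%.
Pro-rata value split: in-quota = €239,292.33 × 655/1,283 = €122,164.05; over-quota = €239,292.33 − €122,164.05 = €117,128.28.
In-quota duty = €122,164.05 × 0.5% = €610.82. Over-quota duty = €117,128.28 × 11.5% = €13,469.75.
Line duty = €610.82 + €13,469.75 = €14,080.57.
Total = €85,642.41 + €14,080.57 = €99,722.98.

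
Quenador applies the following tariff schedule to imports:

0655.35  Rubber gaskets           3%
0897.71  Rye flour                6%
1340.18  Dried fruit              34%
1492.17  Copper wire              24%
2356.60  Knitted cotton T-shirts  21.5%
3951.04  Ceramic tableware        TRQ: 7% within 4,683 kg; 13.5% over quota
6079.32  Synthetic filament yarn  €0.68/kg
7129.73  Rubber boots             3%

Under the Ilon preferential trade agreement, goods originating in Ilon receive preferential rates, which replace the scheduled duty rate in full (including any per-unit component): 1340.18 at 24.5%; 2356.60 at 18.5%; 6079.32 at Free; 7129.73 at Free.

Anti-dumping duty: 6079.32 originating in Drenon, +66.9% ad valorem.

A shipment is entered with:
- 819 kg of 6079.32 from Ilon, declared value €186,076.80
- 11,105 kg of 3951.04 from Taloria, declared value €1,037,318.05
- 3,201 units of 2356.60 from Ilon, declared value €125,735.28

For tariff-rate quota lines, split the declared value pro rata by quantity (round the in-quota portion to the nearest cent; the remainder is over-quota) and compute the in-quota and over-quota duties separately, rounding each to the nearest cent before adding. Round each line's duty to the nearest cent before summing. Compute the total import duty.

€134,865.43

Line 1 (6079.32, Ilon, 819 kg, €186,076.80):
Base rate for 6079.32 is €0.68/kg.
Origin Ilon qualifies under the Quenador–Ilon agreement and 6079.32 is covered: preferential rate Free applies instead.
The additional-duty order on 6079.32 targets Drenon, not Ilon; it does not apply.
Duty = €186,076.80 × 0% = €0.00.
Line 2 (3951.04, Taloria, 11,105 kg, €1,037,318.05):
Code 3951.04 is under a tariff-rate quota (threshold 4,683 kg). In-quota: 4,683 kg at 7%; over-quota: 6,422 kg at 13.5%.
Pro-rata value split: in-quota = €1,037,318.05 × 4,683/11,105 = €437,439.03; over-quota = €1,037,318.05 − €437,439.03 = €599,879.02.
In-quota duty = €437,439.03 × 7% = €30,620.73. Over-quota duty = €599,879.02 × 13.5% = €80,983.67.
Line duty = €30,620.73 + €80,983.67 = €111,604.40.
Line 3 (2356.60, Ilon, 3,201 units, €125,735.28):
Base rate for 2356.60 is 21.5%.
Origin Ilon qualifies under the Quenador–Ilon agreement and 2356.60 is covered: preferential rate 18.5% applies instead.
Duty = €125,735.28 × 18.5% = €23,261.03.
Total = €0.00 + €111,604.40 + €23,261.03 = €134,865.43.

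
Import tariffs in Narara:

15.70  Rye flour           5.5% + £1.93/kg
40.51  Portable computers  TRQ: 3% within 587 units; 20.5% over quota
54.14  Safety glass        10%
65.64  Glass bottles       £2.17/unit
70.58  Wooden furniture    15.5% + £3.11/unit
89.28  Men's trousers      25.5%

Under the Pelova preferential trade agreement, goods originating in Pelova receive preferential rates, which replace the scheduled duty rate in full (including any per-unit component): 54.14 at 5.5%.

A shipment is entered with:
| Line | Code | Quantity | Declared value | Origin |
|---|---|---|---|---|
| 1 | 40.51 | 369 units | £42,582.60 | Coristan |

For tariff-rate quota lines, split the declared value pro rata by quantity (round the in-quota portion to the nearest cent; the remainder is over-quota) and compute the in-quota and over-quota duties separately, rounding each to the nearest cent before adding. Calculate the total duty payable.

Line 1 (40.51, Coristan, 369 units, £42,582.60):
Code 40.51 is under a tariff-rate quota (threshold 587 units). Quantity 369 units is within the quota, so the in-quota rate 3% applies to the full value.
Duty = £42,582.60 × 3% = £1,277.48.

£1,277.48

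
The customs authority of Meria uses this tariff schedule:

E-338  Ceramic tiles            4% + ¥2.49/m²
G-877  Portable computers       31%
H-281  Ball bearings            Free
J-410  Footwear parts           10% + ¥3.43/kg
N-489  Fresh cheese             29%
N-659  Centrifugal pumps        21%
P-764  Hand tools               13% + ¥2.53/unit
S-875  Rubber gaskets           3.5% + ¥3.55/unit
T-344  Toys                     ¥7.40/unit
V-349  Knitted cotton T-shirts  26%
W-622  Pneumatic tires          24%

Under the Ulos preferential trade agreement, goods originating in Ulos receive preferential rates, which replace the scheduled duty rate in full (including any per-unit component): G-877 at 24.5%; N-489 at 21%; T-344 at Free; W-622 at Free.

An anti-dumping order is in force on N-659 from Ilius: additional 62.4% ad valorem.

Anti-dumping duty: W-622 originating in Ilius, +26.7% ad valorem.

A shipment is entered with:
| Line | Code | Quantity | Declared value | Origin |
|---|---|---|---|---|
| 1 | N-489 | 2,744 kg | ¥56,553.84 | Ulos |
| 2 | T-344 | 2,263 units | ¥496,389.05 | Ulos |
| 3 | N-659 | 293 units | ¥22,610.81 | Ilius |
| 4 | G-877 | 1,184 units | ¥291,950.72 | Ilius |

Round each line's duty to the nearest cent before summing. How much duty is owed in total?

Line 1 (N-489, Ulos, 2,744 kg, ¥56,553.84):
Base rate for N-489 is 29%.
Origin Ulos qualifies under the Meria–Ulos agreement and N-489 is covered: preferential rate 21% applies instead.
Duty = ¥56,553.84 × 21% = ¥11,876.31.
Line 2 (T-344, Ulos, 2,263 units, ¥496,389.05):
Base rate for T-344 is ¥7.40/unit.
Origin Ulos qualifies under the Meria–Ulos agreement and T-344 is covered: preferential rate Free applies instead.
Duty = ¥496,389.05 × 0% = ¥0.00.
Line 3 (N-659, Ilius, 293 units, ¥22,610.81):
Base rate for N-659 is 21%.
Additional duty on N-659 from Ilius: +62.4%. Applied ad valorem rate: 21% + 62.4% = 83.4%.
Duty = ¥22,610.81 × 83.4% = ¥18,857.42.
Line 4 (G-877, Ilius, 1,184 units, ¥291,950.72):
Base rate for G-877 is 31%.
G-877 has an FTA preferential rate, but origin Ilius is not Ulos; base rate stands.
Duty = ¥291,950.72 × 31% = ¥90,504.72.
Total = ¥11,876.31 + ¥0.00 + ¥18,857.42 + ¥90,504.72 = ¥121,238.45.

¥121,238.45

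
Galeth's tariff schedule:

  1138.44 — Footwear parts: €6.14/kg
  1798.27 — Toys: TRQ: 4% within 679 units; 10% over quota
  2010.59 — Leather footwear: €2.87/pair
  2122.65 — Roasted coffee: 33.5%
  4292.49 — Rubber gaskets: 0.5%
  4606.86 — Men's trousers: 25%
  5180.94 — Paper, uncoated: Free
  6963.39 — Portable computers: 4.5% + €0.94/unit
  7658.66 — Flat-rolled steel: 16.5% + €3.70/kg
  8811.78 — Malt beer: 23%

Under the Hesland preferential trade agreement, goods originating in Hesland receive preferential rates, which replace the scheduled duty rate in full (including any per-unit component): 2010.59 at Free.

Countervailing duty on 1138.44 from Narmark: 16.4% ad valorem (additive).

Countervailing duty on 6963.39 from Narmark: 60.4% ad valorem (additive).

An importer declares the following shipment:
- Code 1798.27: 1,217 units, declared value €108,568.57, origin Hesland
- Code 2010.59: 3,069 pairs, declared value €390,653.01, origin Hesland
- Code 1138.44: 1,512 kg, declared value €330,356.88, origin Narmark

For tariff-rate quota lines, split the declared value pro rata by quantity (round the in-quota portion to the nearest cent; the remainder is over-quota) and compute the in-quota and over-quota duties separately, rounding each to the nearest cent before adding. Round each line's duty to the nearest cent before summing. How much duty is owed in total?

Line 1 (1798.27, Hesland, 1,217 units, €108,568.57):
Code 1798.27 is under a tariff-rate quota (threshold 679 units). In-quota: 679 units at 4%; over-quota: 538 units at 10%.
Pro-rata value split: in-quota = €108,568.57 × 679/1,217 = €60,573.59; over-quota = €108,568.57 − €60,573.59 = €47,994.98.
In-quota duty = €60,573.59 × 4% = €2,422.94. Over-quota duty = €47,994.98 × 10% = €4,799.50.
Line duty = €2,422.94 + €4,799.50 = €7,222.44.
Line 2 (2010.59, Hesland, 3,069 pairs, €390,653.01):
Base rate for 2010.59 is €2.87/pair.
Origin Hesland qualifies under the Galeth–Hesland agreement and 2010.59 is covered: preferential rate Free applies instead.
Duty = €390,653.01 × 0% = €0.00.
Line 3 (1138.44, Narmark, 1,512 kg, €330,356.88):
Base rate for 1138.44 is €6.14/kg.
Additional duty on 1138.44 from Narmark: +16.4% ad valorem. Applied ad valorem rate = 16.4%.
Duty = €330,356.88 × 16.4% + 1,512 × €6.14 = €63,462.21.
Total = €7,222.44 + €0.00 + €63,462.21 = €70,684.65.

€70,684.65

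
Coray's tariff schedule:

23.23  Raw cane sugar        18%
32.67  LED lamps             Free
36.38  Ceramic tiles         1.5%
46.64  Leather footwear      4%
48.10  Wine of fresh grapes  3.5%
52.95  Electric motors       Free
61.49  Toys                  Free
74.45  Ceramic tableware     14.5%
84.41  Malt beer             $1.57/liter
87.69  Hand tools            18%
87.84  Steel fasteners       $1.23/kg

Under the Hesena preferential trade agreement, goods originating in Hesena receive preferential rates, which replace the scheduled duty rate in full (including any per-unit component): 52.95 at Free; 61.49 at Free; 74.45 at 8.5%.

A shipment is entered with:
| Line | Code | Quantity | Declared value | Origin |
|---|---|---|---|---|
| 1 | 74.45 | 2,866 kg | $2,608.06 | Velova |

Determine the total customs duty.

$378.17

Line 1 (74.45, Velova, 2,866 kg, $2,608.06):
Base rate for 74.45 is 14.5%.
74.45 has an FTA preferential rate, but origin Velova is not Hesena; base rate stands.
Duty = $2,608.06 × 14.5% = $378.17.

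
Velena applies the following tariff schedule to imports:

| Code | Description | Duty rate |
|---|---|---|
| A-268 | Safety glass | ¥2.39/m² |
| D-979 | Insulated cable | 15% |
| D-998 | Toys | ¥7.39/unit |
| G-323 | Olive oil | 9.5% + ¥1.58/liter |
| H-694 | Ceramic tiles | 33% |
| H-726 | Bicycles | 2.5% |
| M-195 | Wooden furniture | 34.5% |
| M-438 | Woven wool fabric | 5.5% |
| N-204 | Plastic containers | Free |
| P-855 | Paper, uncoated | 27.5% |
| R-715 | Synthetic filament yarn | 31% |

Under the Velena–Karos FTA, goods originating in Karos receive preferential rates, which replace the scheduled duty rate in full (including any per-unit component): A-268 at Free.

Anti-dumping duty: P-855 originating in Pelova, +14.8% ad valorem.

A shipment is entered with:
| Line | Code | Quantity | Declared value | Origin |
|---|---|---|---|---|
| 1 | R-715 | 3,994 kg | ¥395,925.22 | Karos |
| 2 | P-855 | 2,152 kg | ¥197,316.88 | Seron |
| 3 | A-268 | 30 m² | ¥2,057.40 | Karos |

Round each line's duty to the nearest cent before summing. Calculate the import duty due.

¥176,998.96

Line 1 (R-715, Karos, 3,994 kg, ¥395,925.22):
Base rate for R-715 is 31%.
Origin Karos is the FTA partner but R-715 is not on the preference list; base rate stands.
Duty = ¥395,925.22 × 31% = ¥122,736.82.
Line 2 (P-855, Seron, 2,152 kg, ¥197,316.88):
Base rate for P-855 is 27.5%.
The additional-duty order on P-855 targets Pelova, not Seron; it does not apply.
Duty = ¥197,316.88 × 27.5% = ¥54,262.14.
Line 3 (A-268, Karos, 30 m², ¥2,057.40):
Base rate for A-268 is ¥2.39/m².
Origin Karos qualifies under the Velena–Karos agreement and A-268 is covered: preferential rate Free applies instead.
Duty = ¥2,057.40 × 0% = ¥0.00.
Total = ¥122,736.82 + ¥54,262.14 + ¥0.00 = ¥176,998.96.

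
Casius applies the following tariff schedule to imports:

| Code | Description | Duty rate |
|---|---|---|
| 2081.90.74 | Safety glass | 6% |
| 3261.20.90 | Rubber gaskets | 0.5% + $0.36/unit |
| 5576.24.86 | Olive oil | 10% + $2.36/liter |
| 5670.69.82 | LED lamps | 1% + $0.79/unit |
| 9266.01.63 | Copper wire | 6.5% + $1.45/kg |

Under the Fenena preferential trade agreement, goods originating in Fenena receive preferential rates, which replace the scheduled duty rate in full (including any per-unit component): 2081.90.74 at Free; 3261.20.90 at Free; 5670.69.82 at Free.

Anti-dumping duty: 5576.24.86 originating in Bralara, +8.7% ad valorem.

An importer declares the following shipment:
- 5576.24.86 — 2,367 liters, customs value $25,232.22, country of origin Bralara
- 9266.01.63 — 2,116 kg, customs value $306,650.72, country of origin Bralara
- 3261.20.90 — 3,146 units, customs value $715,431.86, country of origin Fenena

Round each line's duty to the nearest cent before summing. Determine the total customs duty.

Line 1 (5576.24.86, Bralara, 2,367 liters, $25,232.22):
Base rate for 5576.24.86 is 10% + $2.36/liter.
Additional duty on 5576.24.86 from Bralara: +8.7%. Applied ad valorem rate: 10% + 8.7% = 18.7%.
Duty = $25,232.22 × 18.7% + 2,367 × $2.36 = $10,304.55.
Line 2 (9266.01.63, Bralara, 2,116 kg, $306,650.72):
Base rate for 9266.01.63 is 6.5% + $1.45/kg.
Duty = $306,650.72 × 6.5% + 2,116 × $1.45 = $23,000.50.
Line 3 (3261.20.90, Fenena, 3,146 units, $715,431.86):
Base rate for 3261.20.90 is 0.5% + $0.36/unit.
Origin Fenena qualifies under the Casius–Fenena agreement and 3261.20.90 is covered: preferential rate Free applies instead.
Duty = $715,431.86 × 0% = $0.00.
Total = $10,304.55 + $23,000.50 + $0.00 = $33,305.05.

$33,305.05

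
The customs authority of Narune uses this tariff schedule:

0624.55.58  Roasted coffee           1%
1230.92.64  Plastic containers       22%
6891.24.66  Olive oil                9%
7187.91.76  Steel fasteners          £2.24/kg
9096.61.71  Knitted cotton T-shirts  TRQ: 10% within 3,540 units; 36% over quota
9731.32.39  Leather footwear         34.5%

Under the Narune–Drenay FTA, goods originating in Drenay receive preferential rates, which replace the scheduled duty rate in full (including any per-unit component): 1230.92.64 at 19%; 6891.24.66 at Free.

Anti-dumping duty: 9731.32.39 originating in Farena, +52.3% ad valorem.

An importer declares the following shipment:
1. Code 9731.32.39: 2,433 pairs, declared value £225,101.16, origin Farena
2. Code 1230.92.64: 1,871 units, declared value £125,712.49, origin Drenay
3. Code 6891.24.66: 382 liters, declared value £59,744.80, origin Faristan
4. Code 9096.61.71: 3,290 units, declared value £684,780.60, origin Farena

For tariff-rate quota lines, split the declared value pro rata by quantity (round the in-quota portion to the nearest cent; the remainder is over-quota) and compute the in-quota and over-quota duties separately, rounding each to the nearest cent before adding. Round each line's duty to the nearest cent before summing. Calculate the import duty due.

Line 1 (9731.32.39, Farena, 2,433 pairs, £225,101.16):
Base rate for 9731.32.39 is 34.5%.
Additional duty on 9731.32.39 from Farena: +52.3%. Applied ad valorem rate: 34.5% + 52.3% = 86.8%.
Duty = £225,101.16 × 86.8% = £195,387.81.
Line 2 (1230.92.64, Drenay, 1,871 units, £125,712.49):
Base rate for 1230.92.64 is 22%.
Origin Drenay qualifies under the Narune–Drenay agreement and 1230.92.64 is covered: preferential rate 19% applies instead.
Duty = £125,712.49 × 19% = £23,885.37.
Line 3 (6891.24.66, Faristan, 382 liters, £59,744.80):
Base rate for 6891.24.66 is 9%.
6891.24.66 has an FTA preferential rate, but origin Faristan is not Drenay; base rate stands.
Duty = £59,744.80 × 9% = £5,377.03.
Line 4 (9096.61.71, Farena, 3,290 units, £684,780.60):
Code 9096.61.71 is under a tariff-rate quota (threshold 3,540 units). Quantity 3,290 units is within the quota, so the in-quota rate 10% applies to the full value.
Duty = £684,780.60 × 10% = £68,478.06.
Total = £195,387.81 + £23,885.37 + £5,377.03 + £68,478.06 = £293,128.27.

£293,128.27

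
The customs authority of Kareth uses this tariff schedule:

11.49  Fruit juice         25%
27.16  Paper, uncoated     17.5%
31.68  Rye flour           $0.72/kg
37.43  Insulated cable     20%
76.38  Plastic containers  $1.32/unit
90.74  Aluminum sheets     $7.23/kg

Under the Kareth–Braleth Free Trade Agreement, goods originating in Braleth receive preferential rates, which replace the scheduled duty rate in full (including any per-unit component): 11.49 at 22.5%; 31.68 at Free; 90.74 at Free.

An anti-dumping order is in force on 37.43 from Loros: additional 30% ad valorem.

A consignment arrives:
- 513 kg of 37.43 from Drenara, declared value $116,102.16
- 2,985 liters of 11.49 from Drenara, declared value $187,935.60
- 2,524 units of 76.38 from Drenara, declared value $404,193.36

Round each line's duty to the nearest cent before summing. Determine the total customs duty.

$73,536.01

Line 1 (37.43, Drenara, 513 kg, $116,102.16):
Base rate for 37.43 is 20%.
The additional-duty order on 37.43 targets Loros, not Drenara; it does not apply.
Duty = $116,102.16 × 20% = $23,220.43.
Line 2 (11.49, Drenara, 2,985 liters, $187,935.60):
Base rate for 11.49 is 25%.
11.49 has an FTA preferential rate, but origin Drenara is not Braleth; base rate stands.
Duty = $187,935.60 × 25% = $46,983.90.
Line 3 (76.38, Drenara, 2,524 units, $404,193.36):
Base rate for 76.38 is $1.32/unit.
Duty = 2,524 × $1.32 = $3,331.68.
Total = $23,220.43 + $46,983.90 + $3,331.68 = $73,536.01.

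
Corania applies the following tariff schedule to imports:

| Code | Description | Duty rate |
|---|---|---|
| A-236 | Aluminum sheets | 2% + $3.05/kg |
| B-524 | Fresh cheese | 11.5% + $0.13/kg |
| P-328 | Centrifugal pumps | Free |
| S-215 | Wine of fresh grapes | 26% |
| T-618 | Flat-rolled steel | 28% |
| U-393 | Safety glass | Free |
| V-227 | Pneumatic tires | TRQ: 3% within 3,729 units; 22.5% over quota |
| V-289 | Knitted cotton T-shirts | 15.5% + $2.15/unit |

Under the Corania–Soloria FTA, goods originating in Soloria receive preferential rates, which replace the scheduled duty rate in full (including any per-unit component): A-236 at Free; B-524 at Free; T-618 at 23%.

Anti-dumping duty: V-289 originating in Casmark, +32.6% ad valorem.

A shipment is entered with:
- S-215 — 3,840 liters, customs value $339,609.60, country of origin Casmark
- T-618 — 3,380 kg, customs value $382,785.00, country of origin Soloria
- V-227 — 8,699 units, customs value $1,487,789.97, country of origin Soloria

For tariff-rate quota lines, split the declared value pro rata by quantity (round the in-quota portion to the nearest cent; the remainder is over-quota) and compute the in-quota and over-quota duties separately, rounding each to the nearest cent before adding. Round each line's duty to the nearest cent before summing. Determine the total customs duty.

Line 1 (S-215, Casmark, 3,840 liters, $339,609.60):
Base rate for S-215 is 26%.
Duty = $339,609.60 × 26% = $88,298.50.
Line 2 (T-618, Soloria, 3,380 kg, $382,785.00):
Base rate for T-618 is 28%.
Origin Soloria qualifies under the Corania–Soloria agreement and T-618 is covered: preferential rate 23% applies instead.
Duty = $382,785.00 × 23% = $88,040.55.
Line 3 (V-227, Soloria, 8,699 units, $1,487,789.97):
Code V-227 is under a tariff-rate quota (threshold 3,729 units). In-quota: 3,729 units at 3%; over-quota: 4,970 units at 22.5%.
Pro-rata value split: in-quota = $1,487,789.97 × 3,729/8,699 = $637,770.87; over-quota = $1,487,789.97 − $637,770.87 = $850,019.10.
In-quota duty = $637,770.87 × 3% = $19,133.13. Over-quota duty = $850,019.10 × 22.5% = $191,254.30.
Line duty = $19,133.13 + $191,254.30 = $210,387.43.
Total = $88,298.50 + $88,040.55 + $210,387.43 = $386,726.48.

$386,726.48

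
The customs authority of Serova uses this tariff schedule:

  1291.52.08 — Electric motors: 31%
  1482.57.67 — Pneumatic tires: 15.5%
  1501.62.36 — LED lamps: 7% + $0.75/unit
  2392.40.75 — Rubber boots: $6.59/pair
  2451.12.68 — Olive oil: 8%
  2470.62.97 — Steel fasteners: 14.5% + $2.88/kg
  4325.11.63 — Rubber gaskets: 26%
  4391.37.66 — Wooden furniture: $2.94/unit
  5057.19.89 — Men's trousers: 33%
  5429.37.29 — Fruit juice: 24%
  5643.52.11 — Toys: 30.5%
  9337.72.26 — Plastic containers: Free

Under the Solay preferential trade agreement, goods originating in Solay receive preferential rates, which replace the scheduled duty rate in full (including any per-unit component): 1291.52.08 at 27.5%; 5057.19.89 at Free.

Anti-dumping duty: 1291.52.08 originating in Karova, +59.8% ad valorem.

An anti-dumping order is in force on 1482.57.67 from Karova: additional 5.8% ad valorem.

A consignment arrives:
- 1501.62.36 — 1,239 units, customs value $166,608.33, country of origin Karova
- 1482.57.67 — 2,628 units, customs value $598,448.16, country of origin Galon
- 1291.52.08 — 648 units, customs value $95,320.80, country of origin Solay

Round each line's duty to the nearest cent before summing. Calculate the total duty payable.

Line 1 (1501.62.36, Karova, 1,239 units, $166,608.33):
Base rate for 1501.62.36 is 7% + $0.75/unit.
Duty = $166,608.33 × 7% + 1,239 × $0.75 = $12,591.83.
Line 2 (1482.57.67, Galon, 2,628 units, $598,448.16):
Base rate for 1482.57.67 is 15.5%.
The additional-duty order on 1482.57.67 targets Karova, not Galon; it does not apply.
Duty = $598,448.16 × 15.5% = $92,759.46.
Line 3 (1291.52.08, Solay, 648 units, $95,320.80):
Base rate for 1291.52.08 is 31%.
Origin Solay qualifies under the Serova–Solay agreement and 1291.52.08 is covered: preferential rate 27.5% applies instead.
The additional-duty order on 1291.52.08 targets Karova, not Solay; it does not apply.
Duty = $95,320.80 × 27.5% = $26,213.22.
Total = $12,591.83 + $92,759.46 + $26,213.22 = $131,564.51.

$131,564.51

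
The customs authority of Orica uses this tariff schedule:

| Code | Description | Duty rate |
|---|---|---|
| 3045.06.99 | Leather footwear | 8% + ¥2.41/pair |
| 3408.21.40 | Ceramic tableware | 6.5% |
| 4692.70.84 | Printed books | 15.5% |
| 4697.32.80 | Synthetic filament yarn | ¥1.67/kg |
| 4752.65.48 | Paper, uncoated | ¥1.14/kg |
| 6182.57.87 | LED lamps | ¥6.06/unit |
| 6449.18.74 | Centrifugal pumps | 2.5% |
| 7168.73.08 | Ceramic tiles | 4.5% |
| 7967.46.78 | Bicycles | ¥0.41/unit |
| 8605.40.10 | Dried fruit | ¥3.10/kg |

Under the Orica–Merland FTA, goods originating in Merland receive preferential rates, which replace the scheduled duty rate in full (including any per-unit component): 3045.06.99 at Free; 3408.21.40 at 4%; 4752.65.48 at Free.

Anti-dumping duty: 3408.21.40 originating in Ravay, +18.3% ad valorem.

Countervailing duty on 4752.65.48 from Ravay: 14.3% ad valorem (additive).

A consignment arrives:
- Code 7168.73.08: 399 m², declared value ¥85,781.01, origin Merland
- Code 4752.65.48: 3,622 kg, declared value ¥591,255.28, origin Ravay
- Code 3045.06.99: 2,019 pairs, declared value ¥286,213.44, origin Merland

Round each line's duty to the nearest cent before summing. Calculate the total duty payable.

¥92,538.74

Line 1 (7168.73.08, Merland, 399 m², ¥85,781.01):
Base rate for 7168.73.08 is 4.5%.
Origin Merland is the FTA partner but 7168.73.08 is not on the preference list; base rate stands.
Duty = ¥85,781.01 × 4.5% = ¥3,860.15.
Line 2 (4752.65.48, Ravay, 3,622 kg, ¥591,255.28):
Base rate for 4752.65.48 is ¥1.14/kg.
4752.65.48 has an FTA preferential rate, but origin Ravay is not Merland; base rate stands.
Additional duty on 4752.65.48 from Ravay: +14.3% ad valorem. Applied ad valorem rate = 14.3%.
Duty = ¥591,255.28 × 14.3% + 3,622 × ¥1.14 = ¥88,678.59.
Line 3 (3045.06.99, Merland, 2,019 pairs, ¥286,213.44):
Base rate for 3045.06.99 is 8% + ¥2.41/pair.
Origin Merland qualifies under the Orica–Merland agreement and 3045.06.99 is covered: preferential rate Free applies instead.
Duty = ¥286,213.44 × 0% = ¥0.00.
Total = ¥3,860.15 + ¥88,678.59 + ¥0.00 = ¥92,538.74.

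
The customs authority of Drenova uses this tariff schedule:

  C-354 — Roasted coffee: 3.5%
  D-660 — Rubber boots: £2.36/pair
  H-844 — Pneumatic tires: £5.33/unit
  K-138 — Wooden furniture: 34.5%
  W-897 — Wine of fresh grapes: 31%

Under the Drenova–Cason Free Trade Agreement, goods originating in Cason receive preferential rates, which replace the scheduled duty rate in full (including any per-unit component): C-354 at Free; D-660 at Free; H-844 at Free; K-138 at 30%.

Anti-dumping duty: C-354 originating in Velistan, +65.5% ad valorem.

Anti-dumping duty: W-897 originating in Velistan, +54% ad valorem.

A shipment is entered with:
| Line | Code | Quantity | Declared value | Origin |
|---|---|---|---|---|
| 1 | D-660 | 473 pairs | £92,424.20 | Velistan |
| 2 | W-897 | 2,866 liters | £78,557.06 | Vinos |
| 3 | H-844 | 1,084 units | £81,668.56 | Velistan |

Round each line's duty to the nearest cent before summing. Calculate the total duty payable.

Line 1 (D-660, Velistan, 473 pairs, £92,424.20):
Base rate for D-660 is £2.36/pair.
D-660 has an FTA preferential rate, but origin Velistan is not Cason; base rate stands.
Duty = 473 × £2.36 = £1,116.28.
Line 2 (W-897, Vinos, 2,866 liters, £78,557.06):
Base rate for W-897 is 31%.
The additional-duty order on W-897 targets Velistan, not Vinos; it does not apply.
Duty = £78,557.06 × 31% = £24,352.69.
Line 3 (H-844, Velistan, 1,084 units, £81,668.56):
Base rate for H-844 is £5.33/unit.
H-844 has an FTA preferential rate, but origin Velistan is not Cason; base rate stands.
Duty = 1,084 × £5.33 = £5,777.72.
Total = £1,116.28 + £24,352.69 + £5,777.72 = £31,246.69.

£31,246.69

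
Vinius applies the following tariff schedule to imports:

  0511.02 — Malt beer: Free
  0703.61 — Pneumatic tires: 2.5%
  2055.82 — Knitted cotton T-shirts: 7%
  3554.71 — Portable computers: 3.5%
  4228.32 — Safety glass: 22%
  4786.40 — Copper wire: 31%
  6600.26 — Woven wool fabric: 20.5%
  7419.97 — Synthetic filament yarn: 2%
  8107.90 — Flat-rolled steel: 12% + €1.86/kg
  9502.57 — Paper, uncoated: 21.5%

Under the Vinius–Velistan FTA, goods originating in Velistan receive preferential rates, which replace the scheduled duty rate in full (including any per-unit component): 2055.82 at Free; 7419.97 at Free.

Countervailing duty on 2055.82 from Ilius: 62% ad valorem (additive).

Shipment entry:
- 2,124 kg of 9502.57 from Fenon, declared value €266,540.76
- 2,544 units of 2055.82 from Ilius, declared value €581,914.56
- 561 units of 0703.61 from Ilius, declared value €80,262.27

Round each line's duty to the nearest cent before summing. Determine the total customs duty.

Line 1 (9502.57, Fenon, 2,124 kg, €266,540.76):
Base rate for 9502.57 is 21.5%.
Duty = €266,540.76 × 21.5% = €57,306.26.
Line 2 (2055.82, Ilius, 2,544 units, €581,914.56):
Base rate for 2055.82 is 7%.
2055.82 has an FTA preferential rate, but origin Ilius is not Velistan; base rate stands.
Additional duty on 2055.82 from Ilius: +62%. Applied ad valorem rate: 7% + 62% = 69%.
Duty = €581,914.56 × 69% = €401,521.05.
Line 3 (0703.61, Ilius, 561 units, €80,262.27):
Base rate for 0703.61 is 2.5%.
Duty = €80,262.27 × 2.5% = €2,006.56.
Total = €57,306.26 + €401,521.05 + €2,006.56 = €460,833.87.

€460,833.87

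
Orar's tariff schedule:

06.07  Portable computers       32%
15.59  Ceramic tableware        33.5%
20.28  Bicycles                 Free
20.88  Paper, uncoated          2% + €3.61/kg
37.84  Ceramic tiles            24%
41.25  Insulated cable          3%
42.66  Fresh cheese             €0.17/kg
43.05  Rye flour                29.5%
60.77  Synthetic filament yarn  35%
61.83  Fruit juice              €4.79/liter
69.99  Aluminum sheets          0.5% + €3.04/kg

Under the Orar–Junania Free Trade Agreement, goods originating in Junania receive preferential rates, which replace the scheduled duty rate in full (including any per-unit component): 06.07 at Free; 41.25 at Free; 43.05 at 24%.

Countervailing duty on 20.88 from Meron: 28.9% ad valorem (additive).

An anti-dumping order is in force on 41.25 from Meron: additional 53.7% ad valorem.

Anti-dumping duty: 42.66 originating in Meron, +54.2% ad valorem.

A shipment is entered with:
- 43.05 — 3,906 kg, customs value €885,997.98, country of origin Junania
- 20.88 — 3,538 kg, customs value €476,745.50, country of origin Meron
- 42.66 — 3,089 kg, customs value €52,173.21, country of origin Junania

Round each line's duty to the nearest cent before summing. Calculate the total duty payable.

Line 1 (43.05, Junania, 3,906 kg, €885,997.98):
Base rate for 43.05 is 29.5%.
Origin Junania qualifies under the Orar–Junania agreement and 43.05 is covered: preferential rate 24% applies instead.
Duty = €885,997.98 × 24% = €212,639.52.
Line 2 (20.88, Meron, 3,538 kg, €476,745.50):
Base rate for 20.88 is 2% + €3.61/kg.
Additional duty on 20.88 from Meron: +28.9%. Applied ad valorem rate: 2% + 28.9% = 30.9%.
Duty = €476,745.50 × 30.9% + 3,538 × €3.61 = €160,086.54.
Line 3 (42.66, Junania, 3,089 kg, €52,173.21):
Base rate for 42.66 is €0.17/kg.
Origin Junania is the FTA partner but 42.66 is not on the preference list; base rate stands.
The additional-duty order on 42.66 targets Meron, not Junania; it does not apply.
Duty = 3,089 × €0.17 = €525.13.
Total = €212,639.52 + €160,086.54 + €525.13 = €373,251.19.

€373,251.19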